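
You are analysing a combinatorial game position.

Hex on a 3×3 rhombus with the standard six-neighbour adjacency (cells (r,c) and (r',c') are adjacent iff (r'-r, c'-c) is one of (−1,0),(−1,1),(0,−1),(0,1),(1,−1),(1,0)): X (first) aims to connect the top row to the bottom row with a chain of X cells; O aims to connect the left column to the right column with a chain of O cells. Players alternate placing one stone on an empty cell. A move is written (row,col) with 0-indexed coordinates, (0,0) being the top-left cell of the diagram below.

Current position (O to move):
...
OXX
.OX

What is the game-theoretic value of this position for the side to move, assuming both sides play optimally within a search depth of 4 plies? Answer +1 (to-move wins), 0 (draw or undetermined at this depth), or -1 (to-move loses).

value(.../OXX/.OX, O) = -1

[.../OXX/.OX] O move#1: (0,0):-1/O../OXX/.OX*, (0,1):-1/.O./OXX/.OX, (0,2):-1/..O/OXX/.OX, (2,0):-1/.../OXX/OOX
[O../OXX/.OX] X move#2: (0,1):+1/OX./OXX/.OX*, (0,2):+1/O.X/OXX/.OX, (2,0):+1/O../OXX/XOX
[OX./OXX/.OX] end (terminal -1, O#3); searched .../OXX/.OX to 4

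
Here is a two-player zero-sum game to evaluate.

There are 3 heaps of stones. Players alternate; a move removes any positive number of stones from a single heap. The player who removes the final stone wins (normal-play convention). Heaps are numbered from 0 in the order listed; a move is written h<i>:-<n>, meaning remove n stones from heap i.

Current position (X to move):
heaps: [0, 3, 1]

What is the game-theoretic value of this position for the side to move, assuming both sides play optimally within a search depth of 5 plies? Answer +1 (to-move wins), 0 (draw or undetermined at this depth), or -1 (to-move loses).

value((0,3,1), X) = +1

p1 X@[(0,3,1)]: h1:-1[(0,2,1)]-1 h1:-2[(0,1,1)]+1* h1:-3[(0,0,1)]-1 h2:-1[(0,3,0)]-1
p2 O@[(0,1,1)]: h1:-1[(0,0,1)]-1* h2:-1[(0,1,0)]-1
p3 X@[(0,0,1)]: h2:-1[(0,0,0)]+1*
p4 O@[(0,0,0)] terminal -1; root [(0,3,1)] d5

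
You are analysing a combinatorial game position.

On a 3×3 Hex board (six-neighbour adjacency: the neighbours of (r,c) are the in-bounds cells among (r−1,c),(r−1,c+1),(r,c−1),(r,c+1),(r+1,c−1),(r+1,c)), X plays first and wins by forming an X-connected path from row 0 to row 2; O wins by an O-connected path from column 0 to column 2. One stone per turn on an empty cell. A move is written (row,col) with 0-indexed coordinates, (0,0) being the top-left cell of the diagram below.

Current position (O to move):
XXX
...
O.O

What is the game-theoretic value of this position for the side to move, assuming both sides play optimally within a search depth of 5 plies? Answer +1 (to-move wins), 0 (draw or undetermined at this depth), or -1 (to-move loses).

[XXX/.../O.O] O move#1: (1,0):-1/XXX/O../O.O, (1,1):+1/XXX/.O./O.O*, (1,2):+1/XXX/..O/O.O, (2,1):+1/XXX/.../OOO
[XXX/.O./O.O] X move#2: (1,0):-1/XXX/XO./O.O*, (1,2):-1/XXX/.OX/O.O, (2,1):-1/XXX/.O./OXO
[XXX/XO./O.O] O move#3: (1,2):+1/XXX/XOO/O.O*, (2,1):+1/XXX/XO./OOO
[XXX/XOO/O.O] end (terminal -1, X#4); searched XXX/.../O.O to 5

value(XXX/.../O.O, O) = +1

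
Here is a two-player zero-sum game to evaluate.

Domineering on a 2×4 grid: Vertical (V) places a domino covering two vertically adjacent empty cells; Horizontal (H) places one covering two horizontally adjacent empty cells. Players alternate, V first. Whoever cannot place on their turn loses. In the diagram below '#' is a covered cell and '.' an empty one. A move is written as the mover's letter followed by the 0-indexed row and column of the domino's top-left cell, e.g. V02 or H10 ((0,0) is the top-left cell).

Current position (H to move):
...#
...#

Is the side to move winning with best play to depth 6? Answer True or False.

p1 H@[...#/...#]: H00[##.#/...#]+1* H01[.###/...#]+1 H10[...#/##.#]+1 H11[...#/.###]+1
p2 V@[##.#/...#]: V02[####/..##]-1*
p3 H@[####/..##]: H10[####/####]+1*
p4 V@[####/####] terminal -1; root [...#/...#] d6

H winning at [...#/...#]: True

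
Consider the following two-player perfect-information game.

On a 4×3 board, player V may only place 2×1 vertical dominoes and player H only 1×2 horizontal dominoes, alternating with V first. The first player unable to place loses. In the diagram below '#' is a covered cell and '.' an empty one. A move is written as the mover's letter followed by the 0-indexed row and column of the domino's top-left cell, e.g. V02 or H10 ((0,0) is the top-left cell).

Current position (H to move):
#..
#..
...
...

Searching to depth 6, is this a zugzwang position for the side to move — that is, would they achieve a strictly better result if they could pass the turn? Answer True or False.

zugzwang(#../#../.../..., H) = False

ply 1, H at #../#../.../... | H01=-1→###/#../.../...*; H11=-1→#../###/.../...; H20=-1→#../#../##./...; H21=-1→#../#../.##/...; H30=-1→#../#../.../##.; H31=-1→#../#../.../.##
ply 2, V at ###/#../.../... | V11=+1→###/##./.#./...*; V12=-1→###/#.#/..#/...; V20=-1→###/#../#../#..; V21=+1→###/#../.#./.#.; V22=-1→###/#../..#/..#
ply 3, H at ###/##./.#./... | H30=-1→###/##./.#./##.*; H31=-1→###/##./.#./.##
ply 4, V at ###/##./.#./##. | V12=+1→###/###/.##/##.*; V22=+1→###/##./.##/###
ply 5: ###/###/.##/##. is terminal -1 (H); from #../#../.../... depth 6
if H skipped the turn, V would face:
~ ply 1, V at #../#../.../... | V01=+1→##./##./.../...*; V02=+1→#.#/#.#/.../...; V11=+1→#../##./.#./...; V12=-1→#../#.#/..#/...; V20=+1→#../#../#../#..; V21=+1→#../#../.#./.#.; V22=+1→#../#../..#/..#
~ ply 2, H at ##./##./.../... | H20=-1→##./##./##./...*; H21=-1→##./##./.##/...; H30=-1→##./##./.../##.; H31=-1→##./##./.../.##
~ ply 3, V at ##./##./##./... | V02=-1→###/###/##./...; V12=-1→##./###/###/...; V22=+1→##./##./###/..#*
~ ply 4, H at ##./##./###/..# | H30=-1→##./##./###/###*
~ ply 5, V at ##./##./###/### | V02=+1→###/###/###/###*
~ ply 6: ###/###/###/### is terminal -1 (H); from #../#../.../... depth 6
compare (H): move=-1 vs pass=-1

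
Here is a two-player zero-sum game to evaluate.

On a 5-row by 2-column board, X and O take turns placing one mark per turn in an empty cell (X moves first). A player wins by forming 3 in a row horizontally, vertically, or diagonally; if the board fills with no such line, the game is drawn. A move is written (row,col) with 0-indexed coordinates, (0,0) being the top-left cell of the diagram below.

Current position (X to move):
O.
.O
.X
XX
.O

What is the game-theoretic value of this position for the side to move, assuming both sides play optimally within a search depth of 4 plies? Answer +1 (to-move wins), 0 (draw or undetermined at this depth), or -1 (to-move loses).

[O./.O/.X/XX/.O] X move#1: (0,1):+0/OX/.O/.X/XX/.O, (1,0):+0/O./XO/.X/XX/.O, (2,0):+1/O./.O/XX/XX/.O*, (4,0):+0/O./.O/.X/XX/XO
[O./.O/XX/XX/.O] O move#2: (0,1):-1/OO/.O/XX/XX/.O*, (1,0):-1/O./OO/XX/XX/.O, (4,0):-1/O./.O/XX/XX/OO
[OO/.O/XX/XX/.O] X move#3: (1,0):+1/OO/XO/XX/XX/.O*, (4,0):+1/OO/.O/XX/XX/XO
[OO/XO/XX/XX/.O] end (terminal -1, O#4); searched O./.O/.X/XX/.O to 4

value(O./.O/.X/XX/.O, X) = +1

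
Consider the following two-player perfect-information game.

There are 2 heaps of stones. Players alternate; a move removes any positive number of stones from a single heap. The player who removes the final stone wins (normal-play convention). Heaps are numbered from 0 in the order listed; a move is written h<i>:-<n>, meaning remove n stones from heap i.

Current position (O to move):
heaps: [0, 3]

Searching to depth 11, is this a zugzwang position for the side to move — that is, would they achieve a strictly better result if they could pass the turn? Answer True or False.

ply 1, O at (0,3) | h1:-1=-1→(0,2); h1:-2=-1→(0,1); h1:-3=+1→(0,0)*
ply 2: (0,0) is terminal -1 (X); from (0,3) depth 11
if O skipped the turn, X would face:
~ ply 1, X at (0,3) | h1:-1=-1→(0,2); h1:-2=-1→(0,1); h1:-3=+1→(0,0)*
~ ply 2: (0,0) is terminal -1 (O); from (0,3) depth 11
compare (O): move=+1 vs pass=-1

zugzwang((0,3), O) = False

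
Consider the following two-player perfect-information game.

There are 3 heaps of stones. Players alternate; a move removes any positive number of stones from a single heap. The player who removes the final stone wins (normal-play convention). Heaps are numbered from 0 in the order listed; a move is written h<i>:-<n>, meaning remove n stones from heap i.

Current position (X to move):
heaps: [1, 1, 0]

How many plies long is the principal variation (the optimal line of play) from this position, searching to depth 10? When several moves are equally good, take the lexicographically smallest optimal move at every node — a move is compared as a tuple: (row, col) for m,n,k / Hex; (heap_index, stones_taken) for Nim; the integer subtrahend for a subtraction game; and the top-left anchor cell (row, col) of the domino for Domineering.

PV length from [(1,1,0)]: 2 plies

p1 X@[(1,1,0)]: h0:-1[(0,1,0)]-1* h1:-1[(1,0,0)]-1
p2 O@[(0,1,0)]: h1:-1[(0,0,0)]+1*
p3 X@[(0,0,0)] terminal -1; root [(1,1,0)] d10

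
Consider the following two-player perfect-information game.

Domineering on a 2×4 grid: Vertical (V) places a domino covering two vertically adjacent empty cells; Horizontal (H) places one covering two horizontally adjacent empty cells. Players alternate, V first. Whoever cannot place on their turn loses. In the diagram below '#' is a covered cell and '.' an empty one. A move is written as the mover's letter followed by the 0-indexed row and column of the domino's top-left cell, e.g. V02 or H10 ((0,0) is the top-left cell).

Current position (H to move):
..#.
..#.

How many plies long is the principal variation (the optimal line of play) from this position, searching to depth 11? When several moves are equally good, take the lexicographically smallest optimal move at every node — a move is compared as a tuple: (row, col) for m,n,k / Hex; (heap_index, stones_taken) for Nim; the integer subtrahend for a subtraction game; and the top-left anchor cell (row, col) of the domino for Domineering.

PV length from [..#./..#.]: 3 plies

[..#./..#.] H move#1: H00:+1/###./..#.*, H10:+1/..#./###.
[###./..#.] V move#2: V03:-1/####/..##*
[####/..##] H move#3: H10:+1/####/####*
[####/####] end (terminal -1, V#4); searched ..#./..#. to 11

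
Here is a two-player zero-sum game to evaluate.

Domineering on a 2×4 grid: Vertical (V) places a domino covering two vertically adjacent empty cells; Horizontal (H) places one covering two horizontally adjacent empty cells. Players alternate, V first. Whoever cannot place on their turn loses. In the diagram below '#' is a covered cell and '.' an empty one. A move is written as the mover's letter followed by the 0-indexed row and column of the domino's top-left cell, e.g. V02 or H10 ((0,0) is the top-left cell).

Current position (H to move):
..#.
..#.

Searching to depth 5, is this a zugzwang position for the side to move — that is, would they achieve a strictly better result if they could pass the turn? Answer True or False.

zugzwang(..#./..#., H) = False

ply 1, H at ..#./..#. | H00=+1→###./..#.*; H10=+1→..#./###.
ply 2, V at ###./..#. | V03=-1→####/..##*
ply 3, H at ####/..## | H10=+1→####/####*
ply 4: ####/#### is terminal -1 (V); from ..#./..#. depth 5
suppose H passes — search the same position with V to move:
pass> ply 1, V at ..#./..#. | V00=+1→#.#./#.#.*; V01=+1→.##./.##.; V03=-1→..##/..##
pass> ply 2: #.#./#.#. is terminal -1 (H); from ..#./..#. depth 5
for H: play +1, pass -1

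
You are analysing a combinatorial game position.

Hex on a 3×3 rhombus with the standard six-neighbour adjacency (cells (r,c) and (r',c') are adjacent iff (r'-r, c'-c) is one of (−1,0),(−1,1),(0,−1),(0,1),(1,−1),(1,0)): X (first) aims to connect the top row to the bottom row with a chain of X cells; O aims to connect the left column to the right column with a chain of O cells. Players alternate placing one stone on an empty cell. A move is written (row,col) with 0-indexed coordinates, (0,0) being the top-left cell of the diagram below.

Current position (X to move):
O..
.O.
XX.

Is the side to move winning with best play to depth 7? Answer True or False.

X winning at [O../.O./XX.]: False

[O../.O./XX.] X move#1: (0,1):-1/OX./.O./XX.*, (0,2):-1/O.X/.O./XX., (1,0):-1/O../XO./XX., (1,2):-1/O../.OX/XX., (2,2):-1/O../.O./XXX
[OX./.O./XX.] O move#2: (0,2):-1/OXO/.O./XX., (1,0):+1/OX./OO./XX.*, (1,2):-1/OX./.OO/XX., (2,2):-1/OX./.O./XXO
[OX./OO./XX.] X move#3: (0,2):-1/OXX/OO./XX.*, (1,2):-1/OX./OOX/XX., (2,2):-1/OX./OO./XXX
[OXX/OO./XX.] O move#4: (1,2):+1/OXX/OOO/XX.*, (2,2):-1/OXX/OO./XXO
[OXX/OOO/XX.] end (terminal -1, X#5); searched O../.O./XX. to 7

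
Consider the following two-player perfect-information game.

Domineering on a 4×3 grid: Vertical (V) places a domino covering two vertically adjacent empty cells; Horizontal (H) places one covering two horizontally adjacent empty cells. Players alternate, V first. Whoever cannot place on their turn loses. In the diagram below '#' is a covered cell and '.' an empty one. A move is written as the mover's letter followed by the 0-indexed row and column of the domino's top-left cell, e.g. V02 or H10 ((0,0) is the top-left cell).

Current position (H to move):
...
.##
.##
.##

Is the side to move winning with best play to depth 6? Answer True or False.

p1 H@[.../.##/.##/.##]: H00[##./.##/.##/.##]-1* H01[.##/.##/.##/.##]-1
p2 V@[##./.##/.##/.##]: V10[##./###/###/.##]+1* V20[##./.##/###/###]+1
p3 H@[##./###/###/.##] terminal -1; root [.../.##/.##/.##] d6

H winning at [.../.##/.##/.##]: False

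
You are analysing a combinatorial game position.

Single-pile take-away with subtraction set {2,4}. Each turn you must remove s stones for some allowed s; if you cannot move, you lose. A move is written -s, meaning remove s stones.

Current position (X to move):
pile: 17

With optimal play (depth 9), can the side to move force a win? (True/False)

X winning at [17]: True

ply 1, X at 17 | -2=-1→15; -4=+1→13*
ply 2, O at 13 | -2=-1→11*; -4=-1→9
ply 3, X at 11 | -2=-1→9; -4=+1→7*
ply 4, O at 7 | -2=-1→5*; -4=-1→3
ply 5, X at 5 | -2=-1→3; -4=+1→1*
ply 6: 1 is terminal -1 (O); from 17 depth 9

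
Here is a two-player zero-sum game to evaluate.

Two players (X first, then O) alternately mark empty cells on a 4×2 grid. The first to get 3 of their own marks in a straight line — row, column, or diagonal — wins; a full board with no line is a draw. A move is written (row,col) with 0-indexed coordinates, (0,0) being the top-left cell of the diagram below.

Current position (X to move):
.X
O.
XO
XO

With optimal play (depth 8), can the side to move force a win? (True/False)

X winning at [.X/O./XO/XO]: False

[.X/O./XO/XO] X move#1: (0,0):-1/XX/O./XO/XO, (1,1):+0/.X/OX/XO/XO*
[.X/OX/XO/XO] O move#2: (0,0):+0/OX/OX/XO/XO*
[OX/OX/XO/XO] end (terminal +0, X#3); searched .X/O./XO/XO to 8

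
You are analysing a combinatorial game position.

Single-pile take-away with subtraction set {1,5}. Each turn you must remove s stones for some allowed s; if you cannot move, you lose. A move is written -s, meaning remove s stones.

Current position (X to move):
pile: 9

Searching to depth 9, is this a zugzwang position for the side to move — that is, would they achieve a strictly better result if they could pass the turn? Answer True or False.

zugzwang(9, X) = False

[9] X move#1: -1:+1/8*, -5:+1/4
[8] O move#2: -1:-1/7*, -5:-1/3
[7] X move#3: -1:+1/6*, -5:+1/2
[6] O move#4: -1:-1/5*, -5:-1/1
[5] X move#5: -1:+1/4*, -5:+1/0
[4] O move#6: -1:-1/3*
[3] X move#7: -1:+1/2*
[2] O move#8: -1:-1/1*
[1] X move#9: -1:+1/0*
[0] end (terminal -1, O#10); searched 9 to 9
pass branch (O moves first from the same position):
  | [9] O move#1: -1:+1/8*, -5:+1/4
  | [8] X move#2: -1:-1/7*, -5:-1/3
  | [7] O move#3: -1:+1/6*, -5:+1/2
  | [6] X move#4: -1:-1/5*, -5:-1/1
  | [5] O move#5: -1:+1/4*, -5:+1/0
  | [4] X move#6: -1:-1/3*
  | [3] O move#7: -1:+1/2*
  | [2] X move#8: -1:-1/1*
  | [1] O move#9: -1:+1/0*
  | [0] end (terminal -1, X#10); searched 9 to 9
X moving scores +1; X passing scores -1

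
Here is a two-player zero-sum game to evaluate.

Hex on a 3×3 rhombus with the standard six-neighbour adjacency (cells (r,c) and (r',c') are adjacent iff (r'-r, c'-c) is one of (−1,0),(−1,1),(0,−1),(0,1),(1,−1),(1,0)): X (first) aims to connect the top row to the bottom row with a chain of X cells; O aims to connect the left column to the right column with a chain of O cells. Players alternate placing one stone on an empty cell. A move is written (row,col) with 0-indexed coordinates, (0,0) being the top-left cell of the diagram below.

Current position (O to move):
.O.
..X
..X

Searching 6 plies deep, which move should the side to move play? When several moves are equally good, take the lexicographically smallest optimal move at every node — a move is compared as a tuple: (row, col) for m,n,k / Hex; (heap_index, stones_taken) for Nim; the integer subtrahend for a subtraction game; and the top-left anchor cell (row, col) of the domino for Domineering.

p1 O@[.O./..X/..X]: (0,0)[OO./..X/..X]-1 (0,2)[.OO/..X/..X]+1* (1,0)[.O./O.X/..X]-1 (1,1)[.O./.OX/..X]-1 (2,0)[.O./..X/O.X]-1 (2,1)[.O./..X/.OX]-1
p2 X@[.OO/..X/..X]: (0,0)[XOO/..X/..X]-1* (1,0)[.OO/X.X/..X]-1 (1,1)[.OO/.XX/..X]-1 (2,0)[.OO/..X/X.X]-1 (2,1)[.OO/..X/.XX]-1
p3 O@[XOO/..X/..X]: (1,0)[XOO/O.X/..X]+1* (1,1)[XOO/.OX/..X]+1 (2,0)[XOO/..X/O.X]+1 (2,1)[XOO/..X/.OX]-1
p4 X@[XOO/O.X/..X] terminal -1; root [.O./..X/..X] d6

O's best at [.O./..X/..X]: (0,2)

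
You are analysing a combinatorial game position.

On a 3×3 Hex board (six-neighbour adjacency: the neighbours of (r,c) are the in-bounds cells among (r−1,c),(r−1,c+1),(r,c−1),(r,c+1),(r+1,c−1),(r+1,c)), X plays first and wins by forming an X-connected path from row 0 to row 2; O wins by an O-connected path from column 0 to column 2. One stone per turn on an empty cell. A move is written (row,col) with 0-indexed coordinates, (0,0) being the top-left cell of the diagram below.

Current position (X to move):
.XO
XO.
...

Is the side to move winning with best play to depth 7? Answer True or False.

[.XO/XO./...] X move#1: (0,0):-1/XXO/XO./..., (1,2):-1/.XO/XOX/..., (2,0):+1/.XO/XO./X..*, (2,1):-1/.XO/XO./.X., (2,2):-1/.XO/XO./..X
[.XO/XO./X..] end (terminal -1, O#2); searched .XO/XO./... to 7

X winning at [.XO/XO./...]: True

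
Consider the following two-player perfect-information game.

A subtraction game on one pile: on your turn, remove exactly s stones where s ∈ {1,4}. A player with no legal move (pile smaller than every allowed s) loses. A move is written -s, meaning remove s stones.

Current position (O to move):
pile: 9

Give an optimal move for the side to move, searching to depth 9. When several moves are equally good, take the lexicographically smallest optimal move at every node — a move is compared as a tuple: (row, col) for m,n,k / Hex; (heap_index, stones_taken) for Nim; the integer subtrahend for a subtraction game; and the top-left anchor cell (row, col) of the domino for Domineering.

p1 O@[9]: -1[8]-1 -4[5]+1*
p2 X@[5]: -1[4]-1* -4[1]-1
p3 O@[4]: -1[3]-1 -4[0]+1*
p4 X@[0] terminal -1; root [9] d9

O's best at [9]: -4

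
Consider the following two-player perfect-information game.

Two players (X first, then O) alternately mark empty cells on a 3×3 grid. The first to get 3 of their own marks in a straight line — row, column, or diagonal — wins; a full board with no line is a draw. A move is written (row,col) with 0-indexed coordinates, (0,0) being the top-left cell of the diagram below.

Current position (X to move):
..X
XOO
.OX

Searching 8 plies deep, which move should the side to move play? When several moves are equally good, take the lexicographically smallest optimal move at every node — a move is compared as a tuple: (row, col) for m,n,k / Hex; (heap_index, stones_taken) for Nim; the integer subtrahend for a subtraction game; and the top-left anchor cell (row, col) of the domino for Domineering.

ply 1, X at ..X/XOO/.OX | (0,0)=-1→X.X/XOO/.OX; (0,1)=+0→.XX/XOO/.OX*; (2,0)=-1→..X/XOO/XOX
ply 2, O at .XX/XOO/.OX | (0,0)=+0→OXX/XOO/.OX*; (2,0)=-1→.XX/XOO/OOX
ply 3, X at OXX/XOO/.OX | (2,0)=+0→OXX/XOO/XOX*
ply 4: OXX/XOO/XOX is terminal +0 (O); from ..X/XOO/.OX depth 8

X's best at [..X/XOO/.OX]: (0,1)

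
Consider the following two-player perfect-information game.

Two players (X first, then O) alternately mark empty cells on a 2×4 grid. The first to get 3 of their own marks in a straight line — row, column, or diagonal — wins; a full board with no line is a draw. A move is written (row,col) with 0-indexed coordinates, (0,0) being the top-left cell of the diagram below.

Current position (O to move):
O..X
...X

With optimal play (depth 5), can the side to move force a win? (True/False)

O winning at [O..X/...X]: False

p1 O@[O..X/...X]: (0,1)[OO.X/...X]+0* (0,2)[O.OX/...X]+0 (1,0)[O..X/O..X]+0 (1,1)[O..X/.O.X]+0 (1,2)[O..X/..OX]+0
p2 X@[OO.X/...X]: (0,2)[OOXX/...X]+0* (1,0)[OO.X/X..X]-1 (1,1)[OO.X/.X.X]-1 (1,2)[OO.X/..XX]-1
p3 O@[OOXX/...X]: (1,0)[OOXX/O..X]+0* (1,1)[OOXX/.O.X]+0 (1,2)[OOXX/..OX]+0
p4 X@[OOXX/O..X]: (1,1)[OOXX/OX.X]+0* (1,2)[OOXX/O.XX]+0
p5 O@[OOXX/OX.X]: (1,2)[OOXX/OXOX]+0*
p6 X@[OOXX/OXOX] terminal +0; root [O..X/...X] d5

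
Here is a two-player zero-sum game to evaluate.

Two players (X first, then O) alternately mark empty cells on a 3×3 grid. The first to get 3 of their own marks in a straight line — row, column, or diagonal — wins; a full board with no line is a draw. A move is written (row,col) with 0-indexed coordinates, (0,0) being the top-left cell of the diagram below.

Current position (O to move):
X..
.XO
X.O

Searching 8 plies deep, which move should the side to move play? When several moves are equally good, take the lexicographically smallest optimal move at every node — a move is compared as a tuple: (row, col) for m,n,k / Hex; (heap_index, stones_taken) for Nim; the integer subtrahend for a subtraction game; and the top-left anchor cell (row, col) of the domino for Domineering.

p1 O@[X../.XO/X.O]: (0,1)[XO./.XO/X.O]-1 (0,2)[X.O/.XO/X.O]+1* (1,0)[X../OXO/X.O]-1 (2,1)[X../.XO/XOO]-1
p2 X@[X.O/.XO/X.O] terminal -1; root [X../.XO/X.O] d8

O's best at [X../.XO/X.O]: (0,2)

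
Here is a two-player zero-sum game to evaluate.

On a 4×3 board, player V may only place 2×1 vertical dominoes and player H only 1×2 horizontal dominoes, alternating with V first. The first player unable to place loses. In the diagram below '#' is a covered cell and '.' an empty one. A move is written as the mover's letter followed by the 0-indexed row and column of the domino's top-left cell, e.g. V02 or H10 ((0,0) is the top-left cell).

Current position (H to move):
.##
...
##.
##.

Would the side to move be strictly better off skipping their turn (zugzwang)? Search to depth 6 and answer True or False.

ply 1, H at .##/.../##./##. | H10=-1→.##/##./##./##.*; H11=-1→.##/.##/##./##.
ply 2, V at .##/##./##./##. | V12=+1→.##/###/###/##.*; V22=+1→.##/##./###/###
ply 3: .##/###/###/##. is terminal -1 (H); from .##/.../##./##. depth 6
suppose H passes — search the same position with V to move:
pass> ply 1, V at .##/.../##./##. | V00=+1→###/#../##./##.*; V12=-1→.##/..#/###/##.; V22=-1→.##/.../###/###
pass> ply 2, H at ###/#../##./##. | H11=-1→###/###/##./##.*
pass> ply 3, V at ###/###/##./##. | V22=+1→###/###/###/###*
pass> ply 4: ###/###/###/### is terminal -1 (H); from .##/.../##./##. depth 6
for H: play -1, pass -1

zugzwang(.##/.../##./##., H) = False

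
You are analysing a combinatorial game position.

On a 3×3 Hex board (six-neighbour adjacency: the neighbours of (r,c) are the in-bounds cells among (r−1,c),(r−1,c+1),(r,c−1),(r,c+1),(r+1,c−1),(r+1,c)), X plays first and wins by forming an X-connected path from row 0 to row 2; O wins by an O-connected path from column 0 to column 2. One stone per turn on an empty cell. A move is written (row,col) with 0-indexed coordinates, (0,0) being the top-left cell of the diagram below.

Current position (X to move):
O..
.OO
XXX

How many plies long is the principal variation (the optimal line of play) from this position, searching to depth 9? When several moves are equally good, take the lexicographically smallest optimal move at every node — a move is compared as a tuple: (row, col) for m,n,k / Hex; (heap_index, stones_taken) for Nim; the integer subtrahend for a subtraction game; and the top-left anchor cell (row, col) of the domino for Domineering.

PV length from [O../.OO/XXX]: 2 plies

ply 1, X at O../.OO/XXX | (0,1)=-1→OX./.OO/XXX*; (0,2)=-1→O.X/.OO/XXX; (1,0)=-1→O../XOO/XXX
ply 2, O at OX./.OO/XXX | (0,2)=-1→OXO/.OO/XXX; (1,0)=+1→OX./OOO/XXX*
ply 3: OX./OOO/XXX is terminal -1 (X); from O../.OO/XXX depth 9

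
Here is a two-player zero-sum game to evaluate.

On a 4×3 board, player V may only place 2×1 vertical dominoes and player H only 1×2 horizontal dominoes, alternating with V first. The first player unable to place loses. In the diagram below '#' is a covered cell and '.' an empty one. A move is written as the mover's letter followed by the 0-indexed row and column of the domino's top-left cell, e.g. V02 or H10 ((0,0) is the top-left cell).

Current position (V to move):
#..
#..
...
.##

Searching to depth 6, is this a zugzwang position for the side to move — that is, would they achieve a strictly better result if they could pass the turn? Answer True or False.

[#../#../.../.##] V move#1: V01:+1/##./##./.../.##*, V02:+1/#.#/#.#/.../.##, V11:+1/#../##./.#./.##, V12:+1/#../#.#/..#/.##, V20:-1/#../#../#../###
[##./##./.../.##] H move#2: H20:-1/##./##./##./.##*, H21:-1/##./##./.##/.##
[##./##./##./.##] V move#3: V02:+1/###/###/##./.##*, V12:+1/##./###/###/.##
[###/###/##./.##] end (terminal -1, H#4); searched #../#../.../.## to 6
if V skipped the turn, H would face:
~ [#../#../.../.##] H move#1: H01:-1/###/#../.../.##, H11:+1/#../###/.../.##*, H20:-1/#../#../##./.##, H21:-1/#../#../.##/.##
~ [#../###/.../.##] V move#2: V20:-1/#../###/#../###*
~ [#../###/#../###] H move#3: H01:+1/###/###/#../###*, H21:+1/#../###/###/###
~ [###/###/#../###] end (terminal -1, V#4); searched #../#../.../.## to 6
compare (V): move=+1 vs pass=-1

zugzwang(#../#../.../.##, V) = False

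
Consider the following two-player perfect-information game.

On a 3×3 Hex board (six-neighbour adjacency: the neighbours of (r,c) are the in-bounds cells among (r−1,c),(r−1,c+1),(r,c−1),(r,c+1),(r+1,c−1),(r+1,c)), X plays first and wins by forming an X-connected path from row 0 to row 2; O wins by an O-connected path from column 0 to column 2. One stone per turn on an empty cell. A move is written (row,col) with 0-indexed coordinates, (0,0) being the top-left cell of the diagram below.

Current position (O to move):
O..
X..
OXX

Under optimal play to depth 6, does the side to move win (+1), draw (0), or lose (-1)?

p1 O@[O../X../OXX]: (0,1)[OO./X../OXX]-1 (0,2)[O.O/X../OXX]+1* (1,1)[O../XO./OXX]+1 (1,2)[O../X.O/OXX]-1
p2 X@[O.O/X../OXX]: (0,1)[OXO/X../OXX]-1* (1,1)[O.O/XX./OXX]-1 (1,2)[O.O/X.X/OXX]-1
p3 O@[OXO/X../OXX]: (1,1)[OXO/XO./OXX]+1* (1,2)[OXO/X.O/OXX]-1
p4 X@[OXO/XO./OXX] terminal -1; root [O../X../OXX] d6

value(O../X../OXX, O) = +1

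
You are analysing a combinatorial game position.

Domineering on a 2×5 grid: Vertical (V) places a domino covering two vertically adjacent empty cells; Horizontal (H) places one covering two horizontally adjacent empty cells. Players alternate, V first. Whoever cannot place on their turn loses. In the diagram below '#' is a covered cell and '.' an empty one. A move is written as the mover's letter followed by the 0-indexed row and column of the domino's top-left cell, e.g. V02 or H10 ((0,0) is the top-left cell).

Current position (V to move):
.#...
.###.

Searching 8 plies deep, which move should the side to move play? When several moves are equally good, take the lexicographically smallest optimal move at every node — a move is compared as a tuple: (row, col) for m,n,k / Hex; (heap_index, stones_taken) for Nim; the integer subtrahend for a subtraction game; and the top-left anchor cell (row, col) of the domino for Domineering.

V's best at [.#.../.###.]: V04

[.#.../.###.] V move#1: V00:-1/##.../####., V04:+1/.#..#/.####*
[.#..#/.####] H move#2: H02:-1/.####/.####*
[.####/.####] V move#3: V00:+1/#####/#####*
[#####/#####] end (terminal -1, H#4); searched .#.../.###. to 8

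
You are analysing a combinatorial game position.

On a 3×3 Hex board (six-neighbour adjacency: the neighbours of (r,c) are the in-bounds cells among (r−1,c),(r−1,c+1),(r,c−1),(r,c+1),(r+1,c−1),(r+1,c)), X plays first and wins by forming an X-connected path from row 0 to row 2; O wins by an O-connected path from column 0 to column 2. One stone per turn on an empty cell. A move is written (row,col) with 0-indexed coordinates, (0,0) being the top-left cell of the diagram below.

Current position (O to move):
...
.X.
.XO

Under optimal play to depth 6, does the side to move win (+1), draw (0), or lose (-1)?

p1 O@[.../.X./.XO]: (0,0)[O../.X./.XO]-1* (0,1)[.O./.X./.XO]-1 (0,2)[..O/.X./.XO]-1 (1,0)[.../OX./.XO]-1 (1,2)[.../.XO/.XO]-1 (2,0)[.../.X./OXO]-1
p2 X@[O../.X./.XO]: (0,1)[OX./.X./.XO]+1* (0,2)[O.X/.X./.XO]+1 (1,0)[O../XX./.XO]+1 (1,2)[O../.XX/.XO]+1 (2,0)[O../.X./XXO]+1
p3 O@[OX./.X./.XO] terminal -1; root [.../.X./.XO] d6

value(.../.X./.XO, O) = -1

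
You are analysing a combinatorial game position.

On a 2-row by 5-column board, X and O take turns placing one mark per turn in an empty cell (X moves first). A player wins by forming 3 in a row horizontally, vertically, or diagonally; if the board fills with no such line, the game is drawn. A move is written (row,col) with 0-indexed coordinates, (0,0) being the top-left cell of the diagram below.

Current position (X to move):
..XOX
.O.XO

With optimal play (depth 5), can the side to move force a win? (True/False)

p1 X@[..XOX/.O.XO]: (0,0)[X.XOX/.O.XO]+0* (0,1)[.XXOX/.O.XO]+0 (1,0)[..XOX/XO.XO]+0 (1,2)[..XOX/.OXXO]+0
p2 O@[X.XOX/.O.XO]: (0,1)[XOXOX/.O.XO]+0* (1,0)[X.XOX/OO.XO]-1 (1,2)[X.XOX/.OOXO]-1
p3 X@[XOXOX/.O.XO]: (1,0)[XOXOX/XO.XO]+0* (1,2)[XOXOX/.OXXO]+0
p4 O@[XOXOX/XO.XO]: (1,2)[XOXOX/XOOXO]+0*
p5 X@[XOXOX/XOOXO] terminal +0; root [..XOX/.O.XO] d5

X winning at [..XOX/.O.XO]: False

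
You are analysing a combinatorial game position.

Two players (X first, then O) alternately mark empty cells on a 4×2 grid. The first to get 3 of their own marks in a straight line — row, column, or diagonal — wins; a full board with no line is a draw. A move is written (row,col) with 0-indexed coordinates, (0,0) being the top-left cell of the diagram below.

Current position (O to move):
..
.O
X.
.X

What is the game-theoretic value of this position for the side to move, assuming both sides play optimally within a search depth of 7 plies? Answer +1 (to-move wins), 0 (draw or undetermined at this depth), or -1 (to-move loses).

ply 1, O at ../.O/X./.X | (0,0)=+0→O./.O/X./.X*; (0,1)=+0→.O/.O/X./.X; (1,0)=+0→../OO/X./.X; (2,1)=+0→../.O/XO/.X; (3,0)=+0→../.O/X./OX
ply 2, X at O./.O/X./.X | (0,1)=+0→OX/.O/X./.X*; (1,0)=+0→O./XO/X./.X; (2,1)=+0→O./.O/XX/.X; (3,0)=+0→O./.O/X./XX
ply 3, O at OX/.O/X./.X | (1,0)=+0→OX/OO/X./.X*; (2,1)=+0→OX/.O/XO/.X; (3,0)=+0→OX/.O/X./OX
ply 4, X at OX/OO/X./.X | (2,1)=+0→OX/OO/XX/.X*; (3,0)=+0→OX/OO/X./XX
ply 5, O at OX/OO/XX/.X | (3,0)=+0→OX/OO/XX/OX*
ply 6: OX/OO/XX/OX is terminal +0 (X); from ../.O/X./.X depth 7

value(../.O/X./.X, O) = 0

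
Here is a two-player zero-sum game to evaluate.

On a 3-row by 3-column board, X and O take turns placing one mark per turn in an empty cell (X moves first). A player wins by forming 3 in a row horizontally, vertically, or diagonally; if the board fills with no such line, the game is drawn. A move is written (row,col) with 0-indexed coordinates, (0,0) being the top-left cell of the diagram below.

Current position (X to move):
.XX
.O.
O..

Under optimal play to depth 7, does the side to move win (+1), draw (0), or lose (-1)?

value(.XX/.O./O.., X) = +1

ply 1, X at .XX/.O./O.. | (0,0)=+1→XXX/.O./O..*; (1,0)=+0→.XX/XO./O..; (1,2)=+1→.XX/.OX/O..; (2,1)=-1→.XX/.O./OX.; (2,2)=+1→.XX/.O./O.X
ply 2: XXX/.O./O.. is terminal -1 (O); from .XX/.O./O.. depth 7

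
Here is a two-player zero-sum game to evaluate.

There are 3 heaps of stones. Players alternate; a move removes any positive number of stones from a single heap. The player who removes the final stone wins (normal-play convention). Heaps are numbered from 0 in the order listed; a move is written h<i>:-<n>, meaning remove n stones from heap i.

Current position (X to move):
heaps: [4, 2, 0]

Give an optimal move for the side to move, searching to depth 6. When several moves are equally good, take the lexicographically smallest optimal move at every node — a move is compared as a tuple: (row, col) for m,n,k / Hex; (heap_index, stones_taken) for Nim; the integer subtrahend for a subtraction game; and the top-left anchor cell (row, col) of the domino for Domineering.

ply 1, X at (4,2,0) | h0:-1=-1→(3,2,0); h0:-2=+1→(2,2,0)*; h0:-3=-1→(1,2,0); h0:-4=-1→(0,2,0); h1:-1=-1→(4,1,0); h1:-2=-1→(4,0,0)
ply 2, O at (2,2,0) | h0:-1=-1→(1,2,0)*; h0:-2=-1→(0,2,0); h1:-1=-1→(2,1,0); h1:-2=-1→(2,0,0)
ply 3, X at (1,2,0) | h0:-1=-1→(0,2,0); h1:-1=+1→(1,1,0)*; h1:-2=-1→(1,0,0)
ply 4, O at (1,1,0) | h0:-1=-1→(0,1,0)*; h1:-1=-1→(1,0,0)
ply 5, X at (0,1,0) | h1:-1=+1→(0,0,0)*
ply 6: (0,0,0) is terminal -1 (O); from (4,2,0) depth 6

X's best at [(4,2,0)]: h0:-2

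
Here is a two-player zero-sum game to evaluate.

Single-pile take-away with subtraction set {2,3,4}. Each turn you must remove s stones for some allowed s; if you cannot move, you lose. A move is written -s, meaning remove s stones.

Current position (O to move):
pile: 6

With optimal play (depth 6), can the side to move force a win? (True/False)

O winning at [6]: False

[6] O move#1: -2:-1/4*, -3:-1/3, -4:-1/2
[4] X move#2: -2:-1/2, -3:+1/1*, -4:+1/0
[1] end (terminal -1, O#3); searched 6 to 6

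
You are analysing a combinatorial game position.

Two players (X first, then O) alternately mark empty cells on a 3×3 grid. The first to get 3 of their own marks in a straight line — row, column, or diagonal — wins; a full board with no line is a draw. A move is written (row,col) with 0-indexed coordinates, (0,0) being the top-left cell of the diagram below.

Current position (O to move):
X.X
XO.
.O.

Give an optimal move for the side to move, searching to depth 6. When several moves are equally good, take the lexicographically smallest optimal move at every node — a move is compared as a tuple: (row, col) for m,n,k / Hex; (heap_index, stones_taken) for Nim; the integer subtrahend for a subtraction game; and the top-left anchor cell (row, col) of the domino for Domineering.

[X.X/XO./.O.] O move#1: (0,1):+1/XOX/XO./.O.*, (1,2):-1/X.X/XOO/.O., (2,0):-1/X.X/XO./OO., (2,2):-1/X.X/XO./.OO
[XOX/XO./.O.] end (terminal -1, X#2); searched X.X/XO./.O. to 6

O's best at [X.X/XO./.O.]: (0,1)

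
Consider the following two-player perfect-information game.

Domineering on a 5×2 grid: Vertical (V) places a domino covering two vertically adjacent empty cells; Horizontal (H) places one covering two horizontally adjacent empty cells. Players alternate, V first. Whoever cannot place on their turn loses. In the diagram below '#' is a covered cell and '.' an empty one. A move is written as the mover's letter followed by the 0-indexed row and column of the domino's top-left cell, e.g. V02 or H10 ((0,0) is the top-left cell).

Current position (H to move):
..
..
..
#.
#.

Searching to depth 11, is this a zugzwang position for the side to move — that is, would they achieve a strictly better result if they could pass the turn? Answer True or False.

[../../../#./#.] H move#1: H00:-1/##/../../#./#., H10:+1/../##/../#./#.*, H20:-1/../../##/#./#.
[../##/../#./#.] V move#2: V21:-1/../##/.#/##/#.*, V31:-1/../##/../##/##
[../##/.#/##/#.] H move#3: H00:+1/##/##/.#/##/#.*
[##/##/.#/##/#.] end (terminal -1, V#4); searched ../../../#./#. to 11
if H skipped the turn, V would face:
~ [../../../#./#.] V move#1: V00:+1/#./#./../#./#.*, V01:+1/.#/.#/../#./#., V10:+1/../#./#./#./#., V11:+1/../.#/.#/#./#., V21:-1/../../.#/##/#., V31:-1/../../../##/##
~ [#./#./../#./#.] H move#2: H20:-1/#./#./##/#./#.*
~ [#./#./##/#./#.] V move#3: V01:+1/##/##/##/#./#.*, V31:+1/#./#./##/##/##
~ [##/##/##/#./#.] end (terminal -1, H#4); searched ../../../#./#. to 11
compare (H): move=+1 vs pass=-1

zugzwang(../../../#./#., H) = False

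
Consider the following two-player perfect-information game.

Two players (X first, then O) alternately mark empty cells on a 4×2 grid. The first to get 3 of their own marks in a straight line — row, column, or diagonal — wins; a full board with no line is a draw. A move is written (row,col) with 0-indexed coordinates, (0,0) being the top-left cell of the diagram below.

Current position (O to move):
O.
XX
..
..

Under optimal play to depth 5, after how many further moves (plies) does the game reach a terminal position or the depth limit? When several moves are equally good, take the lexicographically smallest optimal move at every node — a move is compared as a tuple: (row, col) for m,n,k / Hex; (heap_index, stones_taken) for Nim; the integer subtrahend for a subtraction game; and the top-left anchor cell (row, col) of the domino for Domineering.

p1 O@[O./XX/../..]: (0,1)[OO/XX/../..]+0* (2,0)[O./XX/O./..]-1 (2,1)[O./XX/.O/..]+0 (3,0)[O./XX/../O.]-1 (3,1)[O./XX/../.O]+0
p2 X@[OO/XX/../..]: (2,0)[OO/XX/X./..]+0* (2,1)[OO/XX/.X/..]+0 (3,0)[OO/XX/../X.]+0 (3,1)[OO/XX/../.X]+0
p3 O@[OO/XX/X./..]: (2,1)[OO/XX/XO/..]-1 (3,0)[OO/XX/X./O.]+0* (3,1)[OO/XX/X./.O]-1
p4 X@[OO/XX/X./O.]: (2,1)[OO/XX/XX/O.]+0* (3,1)[OO/XX/X./OX]+0
p5 O@[OO/XX/XX/O.]: (3,1)[OO/XX/XX/OO]+0*
p6 X@[OO/XX/XX/OO] terminal +0; root [O./XX/../..] d5

PV length from [O./XX/../..]: 5 plies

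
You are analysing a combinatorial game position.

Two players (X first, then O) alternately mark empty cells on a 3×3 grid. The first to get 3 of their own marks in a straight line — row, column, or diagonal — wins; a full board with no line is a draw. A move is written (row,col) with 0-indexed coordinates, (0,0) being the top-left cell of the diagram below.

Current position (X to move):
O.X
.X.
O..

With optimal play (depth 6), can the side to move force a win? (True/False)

X winning at [O.X/.X./O..]: False

p1 X@[O.X/.X./O..]: (0,1)[OXX/.X./O..]-1 (1,0)[O.X/XX./O..]+0* (1,2)[O.X/.XX/O..]-1 (2,1)[O.X/.X./OX.]-1 (2,2)[O.X/.X./O.X]-1
p2 O@[O.X/XX./O..]: (0,1)[OOX/XX./O..]-1 (1,2)[O.X/XXO/O..]+0* (2,1)[O.X/XX./OO.]-1 (2,2)[O.X/XX./O.O]-1
p3 X@[O.X/XXO/O..]: (0,1)[OXX/XXO/O..]+0* (2,1)[O.X/XXO/OX.]+0 (2,2)[O.X/XXO/O.X]+0
p4 O@[OXX/XXO/O..]: (2,1)[OXX/XXO/OO.]+0* (2,2)[OXX/XXO/O.O]-1
p5 X@[OXX/XXO/OO.]: (2,2)[OXX/XXO/OOX]+0*
p6 O@[OXX/XXO/OOX] terminal +0; root [O.X/.X./O..] d6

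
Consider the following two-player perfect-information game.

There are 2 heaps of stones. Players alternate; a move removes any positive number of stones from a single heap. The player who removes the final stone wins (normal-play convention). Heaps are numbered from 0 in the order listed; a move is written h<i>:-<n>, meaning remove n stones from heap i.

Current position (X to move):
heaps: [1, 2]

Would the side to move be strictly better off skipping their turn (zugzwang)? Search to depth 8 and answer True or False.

[(1,2)] X move#1: h0:-1:-1/(0,2), h1:-1:+1/(1,1)*, h1:-2:-1/(1,0)
[(1,1)] O move#2: h0:-1:-1/(0,1)*, h1:-1:-1/(1,0)
[(0,1)] X move#3: h1:-1:+1/(0,0)*
[(0,0)] end (terminal -1, O#4); searched (1,2) to 8
pass branch (O moves first from the same position):
  | [(1,2)] O move#1: h0:-1:-1/(0,2), h1:-1:+1/(1,1)*, h1:-2:-1/(1,0)
  | [(1,1)] X move#2: h0:-1:-1/(0,1)*, h1:-1:-1/(1,0)
  | [(0,1)] O move#3: h1:-1:+1/(0,0)*
  | [(0,0)] end (terminal -1, X#4); searched (1,2) to 8
X moving scores +1; X passing scores -1

zugzwang((1,2), X) = False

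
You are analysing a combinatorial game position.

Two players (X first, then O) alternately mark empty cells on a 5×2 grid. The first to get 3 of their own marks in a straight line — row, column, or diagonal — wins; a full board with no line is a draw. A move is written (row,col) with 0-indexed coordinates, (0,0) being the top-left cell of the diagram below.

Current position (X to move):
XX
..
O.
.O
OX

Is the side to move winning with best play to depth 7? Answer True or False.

[XX/../O./.O/OX] X move#1: (1,0):-1/XX/X./O./.O/OX, (1,1):-1/XX/.X/O./.O/OX, (2,1):-1/XX/../OX/.O/OX, (3,0):+0/XX/../O./XO/OX*
[XX/../O./XO/OX] O move#2: (1,0):+0/XX/O./O./XO/OX*, (1,1):+0/XX/.O/O./XO/OX, (2,1):+0/XX/../OO/XO/OX
[XX/O./O./XO/OX] X move#3: (1,1):+0/XX/OX/O./XO/OX*, (2,1):+0/XX/O./OX/XO/OX
[XX/OX/O./XO/OX] O move#4: (2,1):+0/XX/OX/OO/XO/OX*
[XX/OX/OO/XO/OX] end (terminal +0, X#5); searched XX/../O./.O/OX to 7

X winning at [XX/../O./.O/OX]: False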